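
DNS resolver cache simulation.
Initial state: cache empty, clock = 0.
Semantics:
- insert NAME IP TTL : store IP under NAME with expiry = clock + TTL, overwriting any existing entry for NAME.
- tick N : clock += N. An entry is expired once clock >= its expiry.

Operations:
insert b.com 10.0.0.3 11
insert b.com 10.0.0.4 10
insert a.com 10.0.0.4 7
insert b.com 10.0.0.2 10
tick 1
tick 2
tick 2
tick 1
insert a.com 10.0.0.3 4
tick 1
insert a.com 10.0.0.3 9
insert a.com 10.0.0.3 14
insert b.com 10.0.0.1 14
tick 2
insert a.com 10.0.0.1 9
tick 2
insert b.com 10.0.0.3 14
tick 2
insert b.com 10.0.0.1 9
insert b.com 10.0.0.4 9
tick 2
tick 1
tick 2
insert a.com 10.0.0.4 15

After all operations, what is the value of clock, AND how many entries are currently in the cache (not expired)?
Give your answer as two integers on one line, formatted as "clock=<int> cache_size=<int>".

Op 1: insert b.com -> 10.0.0.3 (expiry=0+11=11). clock=0
Op 2: insert b.com -> 10.0.0.4 (expiry=0+10=10). clock=0
Op 3: insert a.com -> 10.0.0.4 (expiry=0+7=7). clock=0
Op 4: insert b.com -> 10.0.0.2 (expiry=0+10=10). clock=0
Op 5: tick 1 -> clock=1.
Op 6: tick 2 -> clock=3.
Op 7: tick 2 -> clock=5.
Op 8: tick 1 -> clock=6.
Op 9: insert a.com -> 10.0.0.3 (expiry=6+4=10). clock=6
Op 10: tick 1 -> clock=7.
Op 11: insert a.com -> 10.0.0.3 (expiry=7+9=16). clock=7
Op 12: insert a.com -> 10.0.0.3 (expiry=7+14=21). clock=7
Op 13: insert b.com -> 10.0.0.1 (expiry=7+14=21). clock=7
Op 14: tick 2 -> clock=9.
Op 15: insert a.com -> 10.0.0.1 (expiry=9+9=18). clock=9
Op 16: tick 2 -> clock=11.
Op 17: insert b.com -> 10.0.0.3 (expiry=11+14=25). clock=11
Op 18: tick 2 -> clock=13.
Op 19: insert b.com -> 10.0.0.1 (expiry=13+9=22). clock=13
Op 20: insert b.com -> 10.0.0.4 (expiry=13+9=22). clock=13
Op 21: tick 2 -> clock=15.
Op 22: tick 1 -> clock=16.
Op 23: tick 2 -> clock=18. purged={a.com}
Op 24: insert a.com -> 10.0.0.4 (expiry=18+15=33). clock=18
Final clock = 18
Final cache (unexpired): {a.com,b.com} -> size=2

Answer: clock=18 cache_size=2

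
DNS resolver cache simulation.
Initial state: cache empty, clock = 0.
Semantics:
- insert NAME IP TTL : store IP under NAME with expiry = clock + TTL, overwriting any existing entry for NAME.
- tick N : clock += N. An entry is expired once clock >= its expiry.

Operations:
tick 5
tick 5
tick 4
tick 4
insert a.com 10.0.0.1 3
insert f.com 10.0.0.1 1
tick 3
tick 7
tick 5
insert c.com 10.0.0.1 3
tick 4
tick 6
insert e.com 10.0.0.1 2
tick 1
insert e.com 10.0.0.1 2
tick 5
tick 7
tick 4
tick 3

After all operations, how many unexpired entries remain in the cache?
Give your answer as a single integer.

Answer: 0

Derivation:
Op 1: tick 5 -> clock=5.
Op 2: tick 5 -> clock=10.
Op 3: tick 4 -> clock=14.
Op 4: tick 4 -> clock=18.
Op 5: insert a.com -> 10.0.0.1 (expiry=18+3=21). clock=18
Op 6: insert f.com -> 10.0.0.1 (expiry=18+1=19). clock=18
Op 7: tick 3 -> clock=21. purged={a.com,f.com}
Op 8: tick 7 -> clock=28.
Op 9: tick 5 -> clock=33.
Op 10: insert c.com -> 10.0.0.1 (expiry=33+3=36). clock=33
Op 11: tick 4 -> clock=37. purged={c.com}
Op 12: tick 6 -> clock=43.
Op 13: insert e.com -> 10.0.0.1 (expiry=43+2=45). clock=43
Op 14: tick 1 -> clock=44.
Op 15: insert e.com -> 10.0.0.1 (expiry=44+2=46). clock=44
Op 16: tick 5 -> clock=49. purged={e.com}
Op 17: tick 7 -> clock=56.
Op 18: tick 4 -> clock=60.
Op 19: tick 3 -> clock=63.
Final cache (unexpired): {} -> size=0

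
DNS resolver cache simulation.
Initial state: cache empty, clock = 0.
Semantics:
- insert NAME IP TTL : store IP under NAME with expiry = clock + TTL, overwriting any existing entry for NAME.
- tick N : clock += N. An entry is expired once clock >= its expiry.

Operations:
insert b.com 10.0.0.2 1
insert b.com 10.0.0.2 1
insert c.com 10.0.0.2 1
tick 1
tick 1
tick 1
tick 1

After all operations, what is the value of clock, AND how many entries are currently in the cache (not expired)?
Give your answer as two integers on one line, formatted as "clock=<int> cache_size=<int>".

Op 1: insert b.com -> 10.0.0.2 (expiry=0+1=1). clock=0
Op 2: insert b.com -> 10.0.0.2 (expiry=0+1=1). clock=0
Op 3: insert c.com -> 10.0.0.2 (expiry=0+1=1). clock=0
Op 4: tick 1 -> clock=1. purged={b.com,c.com}
Op 5: tick 1 -> clock=2.
Op 6: tick 1 -> clock=3.
Op 7: tick 1 -> clock=4.
Final clock = 4
Final cache (unexpired): {} -> size=0

Answer: clock=4 cache_size=0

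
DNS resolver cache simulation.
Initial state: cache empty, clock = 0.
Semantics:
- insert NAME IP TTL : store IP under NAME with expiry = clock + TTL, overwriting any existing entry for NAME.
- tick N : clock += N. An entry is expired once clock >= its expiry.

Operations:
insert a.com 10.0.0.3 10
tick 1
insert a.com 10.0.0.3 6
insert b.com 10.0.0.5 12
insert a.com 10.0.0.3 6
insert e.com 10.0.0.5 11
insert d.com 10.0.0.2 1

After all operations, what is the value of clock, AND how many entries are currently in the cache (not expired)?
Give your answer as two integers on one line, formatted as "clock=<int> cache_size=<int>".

Answer: clock=1 cache_size=4

Derivation:
Op 1: insert a.com -> 10.0.0.3 (expiry=0+10=10). clock=0
Op 2: tick 1 -> clock=1.
Op 3: insert a.com -> 10.0.0.3 (expiry=1+6=7). clock=1
Op 4: insert b.com -> 10.0.0.5 (expiry=1+12=13). clock=1
Op 5: insert a.com -> 10.0.0.3 (expiry=1+6=7). clock=1
Op 6: insert e.com -> 10.0.0.5 (expiry=1+11=12). clock=1
Op 7: insert d.com -> 10.0.0.2 (expiry=1+1=2). clock=1
Final clock = 1
Final cache (unexpired): {a.com,b.com,d.com,e.com} -> size=4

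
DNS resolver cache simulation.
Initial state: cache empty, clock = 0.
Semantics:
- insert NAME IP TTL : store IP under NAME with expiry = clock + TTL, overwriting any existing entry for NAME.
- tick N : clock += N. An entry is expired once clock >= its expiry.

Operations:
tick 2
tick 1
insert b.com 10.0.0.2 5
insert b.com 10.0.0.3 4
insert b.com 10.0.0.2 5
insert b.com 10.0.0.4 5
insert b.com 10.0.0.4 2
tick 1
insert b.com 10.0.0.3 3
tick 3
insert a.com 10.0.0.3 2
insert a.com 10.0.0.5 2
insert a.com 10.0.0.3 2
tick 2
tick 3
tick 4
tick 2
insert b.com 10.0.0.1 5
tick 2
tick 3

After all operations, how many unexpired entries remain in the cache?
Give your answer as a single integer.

Answer: 0

Derivation:
Op 1: tick 2 -> clock=2.
Op 2: tick 1 -> clock=3.
Op 3: insert b.com -> 10.0.0.2 (expiry=3+5=8). clock=3
Op 4: insert b.com -> 10.0.0.3 (expiry=3+4=7). clock=3
Op 5: insert b.com -> 10.0.0.2 (expiry=3+5=8). clock=3
Op 6: insert b.com -> 10.0.0.4 (expiry=3+5=8). clock=3
Op 7: insert b.com -> 10.0.0.4 (expiry=3+2=5). clock=3
Op 8: tick 1 -> clock=4.
Op 9: insert b.com -> 10.0.0.3 (expiry=4+3=7). clock=4
Op 10: tick 3 -> clock=7. purged={b.com}
Op 11: insert a.com -> 10.0.0.3 (expiry=7+2=9). clock=7
Op 12: insert a.com -> 10.0.0.5 (expiry=7+2=9). clock=7
Op 13: insert a.com -> 10.0.0.3 (expiry=7+2=9). clock=7
Op 14: tick 2 -> clock=9. purged={a.com}
Op 15: tick 3 -> clock=12.
Op 16: tick 4 -> clock=16.
Op 17: tick 2 -> clock=18.
Op 18: insert b.com -> 10.0.0.1 (expiry=18+5=23). clock=18
Op 19: tick 2 -> clock=20.
Op 20: tick 3 -> clock=23. purged={b.com}
Final cache (unexpired): {} -> size=0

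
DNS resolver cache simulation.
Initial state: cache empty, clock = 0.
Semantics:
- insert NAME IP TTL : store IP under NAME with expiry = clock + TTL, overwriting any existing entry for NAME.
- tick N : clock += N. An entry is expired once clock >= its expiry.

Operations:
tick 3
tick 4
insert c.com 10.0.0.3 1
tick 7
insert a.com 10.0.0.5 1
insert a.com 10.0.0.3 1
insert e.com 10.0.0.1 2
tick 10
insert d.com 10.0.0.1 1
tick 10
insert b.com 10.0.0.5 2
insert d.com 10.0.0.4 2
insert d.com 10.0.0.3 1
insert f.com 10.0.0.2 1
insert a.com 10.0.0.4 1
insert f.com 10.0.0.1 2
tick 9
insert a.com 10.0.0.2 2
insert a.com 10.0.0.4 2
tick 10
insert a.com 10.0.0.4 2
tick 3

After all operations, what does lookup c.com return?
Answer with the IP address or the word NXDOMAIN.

Answer: NXDOMAIN

Derivation:
Op 1: tick 3 -> clock=3.
Op 2: tick 4 -> clock=7.
Op 3: insert c.com -> 10.0.0.3 (expiry=7+1=8). clock=7
Op 4: tick 7 -> clock=14. purged={c.com}
Op 5: insert a.com -> 10.0.0.5 (expiry=14+1=15). clock=14
Op 6: insert a.com -> 10.0.0.3 (expiry=14+1=15). clock=14
Op 7: insert e.com -> 10.0.0.1 (expiry=14+2=16). clock=14
Op 8: tick 10 -> clock=24. purged={a.com,e.com}
Op 9: insert d.com -> 10.0.0.1 (expiry=24+1=25). clock=24
Op 10: tick 10 -> clock=34. purged={d.com}
Op 11: insert b.com -> 10.0.0.5 (expiry=34+2=36). clock=34
Op 12: insert d.com -> 10.0.0.4 (expiry=34+2=36). clock=34
Op 13: insert d.com -> 10.0.0.3 (expiry=34+1=35). clock=34
Op 14: insert f.com -> 10.0.0.2 (expiry=34+1=35). clock=34
Op 15: insert a.com -> 10.0.0.4 (expiry=34+1=35). clock=34
Op 16: insert f.com -> 10.0.0.1 (expiry=34+2=36). clock=34
Op 17: tick 9 -> clock=43. purged={a.com,b.com,d.com,f.com}
Op 18: insert a.com -> 10.0.0.2 (expiry=43+2=45). clock=43
Op 19: insert a.com -> 10.0.0.4 (expiry=43+2=45). clock=43
Op 20: tick 10 -> clock=53. purged={a.com}
Op 21: insert a.com -> 10.0.0.4 (expiry=53+2=55). clock=53
Op 22: tick 3 -> clock=56. purged={a.com}
lookup c.com: not in cache (expired or never inserted)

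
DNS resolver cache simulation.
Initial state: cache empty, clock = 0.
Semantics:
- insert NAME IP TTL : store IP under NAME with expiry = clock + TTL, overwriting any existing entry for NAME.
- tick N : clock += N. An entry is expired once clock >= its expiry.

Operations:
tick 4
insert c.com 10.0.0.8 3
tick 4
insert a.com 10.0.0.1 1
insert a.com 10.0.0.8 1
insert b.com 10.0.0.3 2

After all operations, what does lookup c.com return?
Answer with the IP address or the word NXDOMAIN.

Op 1: tick 4 -> clock=4.
Op 2: insert c.com -> 10.0.0.8 (expiry=4+3=7). clock=4
Op 3: tick 4 -> clock=8. purged={c.com}
Op 4: insert a.com -> 10.0.0.1 (expiry=8+1=9). clock=8
Op 5: insert a.com -> 10.0.0.8 (expiry=8+1=9). clock=8
Op 6: insert b.com -> 10.0.0.3 (expiry=8+2=10). clock=8
lookup c.com: not in cache (expired or never inserted)

Answer: NXDOMAIN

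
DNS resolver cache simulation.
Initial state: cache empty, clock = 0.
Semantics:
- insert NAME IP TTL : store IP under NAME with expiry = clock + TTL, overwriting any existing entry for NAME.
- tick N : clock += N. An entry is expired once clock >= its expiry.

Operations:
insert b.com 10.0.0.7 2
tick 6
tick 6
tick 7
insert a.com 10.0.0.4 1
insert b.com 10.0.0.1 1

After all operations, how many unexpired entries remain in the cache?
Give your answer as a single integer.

Answer: 2

Derivation:
Op 1: insert b.com -> 10.0.0.7 (expiry=0+2=2). clock=0
Op 2: tick 6 -> clock=6. purged={b.com}
Op 3: tick 6 -> clock=12.
Op 4: tick 7 -> clock=19.
Op 5: insert a.com -> 10.0.0.4 (expiry=19+1=20). clock=19
Op 6: insert b.com -> 10.0.0.1 (expiry=19+1=20). clock=19
Final cache (unexpired): {a.com,b.com} -> size=2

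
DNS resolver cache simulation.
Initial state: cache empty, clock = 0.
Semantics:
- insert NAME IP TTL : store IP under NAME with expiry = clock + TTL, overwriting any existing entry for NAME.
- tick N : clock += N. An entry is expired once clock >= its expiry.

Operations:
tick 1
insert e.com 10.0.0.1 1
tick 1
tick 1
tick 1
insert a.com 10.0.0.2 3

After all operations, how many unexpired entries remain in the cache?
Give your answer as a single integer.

Answer: 1

Derivation:
Op 1: tick 1 -> clock=1.
Op 2: insert e.com -> 10.0.0.1 (expiry=1+1=2). clock=1
Op 3: tick 1 -> clock=2. purged={e.com}
Op 4: tick 1 -> clock=3.
Op 5: tick 1 -> clock=4.
Op 6: insert a.com -> 10.0.0.2 (expiry=4+3=7). clock=4
Final cache (unexpired): {a.com} -> size=1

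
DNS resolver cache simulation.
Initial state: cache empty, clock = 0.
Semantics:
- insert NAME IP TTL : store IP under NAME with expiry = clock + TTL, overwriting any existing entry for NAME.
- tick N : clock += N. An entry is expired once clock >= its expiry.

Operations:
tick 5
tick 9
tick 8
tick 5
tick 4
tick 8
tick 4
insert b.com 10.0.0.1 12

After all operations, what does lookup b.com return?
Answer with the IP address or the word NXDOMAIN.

Answer: 10.0.0.1

Derivation:
Op 1: tick 5 -> clock=5.
Op 2: tick 9 -> clock=14.
Op 3: tick 8 -> clock=22.
Op 4: tick 5 -> clock=27.
Op 5: tick 4 -> clock=31.
Op 6: tick 8 -> clock=39.
Op 7: tick 4 -> clock=43.
Op 8: insert b.com -> 10.0.0.1 (expiry=43+12=55). clock=43
lookup b.com: present, ip=10.0.0.1 expiry=55 > clock=43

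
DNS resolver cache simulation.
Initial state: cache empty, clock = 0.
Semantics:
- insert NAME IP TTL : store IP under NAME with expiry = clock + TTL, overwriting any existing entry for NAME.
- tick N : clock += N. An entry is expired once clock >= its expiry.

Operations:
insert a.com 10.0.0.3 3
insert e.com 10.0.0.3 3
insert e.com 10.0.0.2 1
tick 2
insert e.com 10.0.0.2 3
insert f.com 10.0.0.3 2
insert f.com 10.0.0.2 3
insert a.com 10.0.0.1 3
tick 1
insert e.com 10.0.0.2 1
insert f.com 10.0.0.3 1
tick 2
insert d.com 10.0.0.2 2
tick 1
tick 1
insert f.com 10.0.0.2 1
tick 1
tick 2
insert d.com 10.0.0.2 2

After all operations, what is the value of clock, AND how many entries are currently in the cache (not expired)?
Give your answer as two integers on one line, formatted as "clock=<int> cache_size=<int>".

Answer: clock=10 cache_size=1

Derivation:
Op 1: insert a.com -> 10.0.0.3 (expiry=0+3=3). clock=0
Op 2: insert e.com -> 10.0.0.3 (expiry=0+3=3). clock=0
Op 3: insert e.com -> 10.0.0.2 (expiry=0+1=1). clock=0
Op 4: tick 2 -> clock=2. purged={e.com}
Op 5: insert e.com -> 10.0.0.2 (expiry=2+3=5). clock=2
Op 6: insert f.com -> 10.0.0.3 (expiry=2+2=4). clock=2
Op 7: insert f.com -> 10.0.0.2 (expiry=2+3=5). clock=2
Op 8: insert a.com -> 10.0.0.1 (expiry=2+3=5). clock=2
Op 9: tick 1 -> clock=3.
Op 10: insert e.com -> 10.0.0.2 (expiry=3+1=4). clock=3
Op 11: insert f.com -> 10.0.0.3 (expiry=3+1=4). clock=3
Op 12: tick 2 -> clock=5. purged={a.com,e.com,f.com}
Op 13: insert d.com -> 10.0.0.2 (expiry=5+2=7). clock=5
Op 14: tick 1 -> clock=6.
Op 15: tick 1 -> clock=7. purged={d.com}
Op 16: insert f.com -> 10.0.0.2 (expiry=7+1=8). clock=7
Op 17: tick 1 -> clock=8. purged={f.com}
Op 18: tick 2 -> clock=10.
Op 19: insert d.com -> 10.0.0.2 (expiry=10+2=12). clock=10
Final clock = 10
Final cache (unexpired): {d.com} -> size=1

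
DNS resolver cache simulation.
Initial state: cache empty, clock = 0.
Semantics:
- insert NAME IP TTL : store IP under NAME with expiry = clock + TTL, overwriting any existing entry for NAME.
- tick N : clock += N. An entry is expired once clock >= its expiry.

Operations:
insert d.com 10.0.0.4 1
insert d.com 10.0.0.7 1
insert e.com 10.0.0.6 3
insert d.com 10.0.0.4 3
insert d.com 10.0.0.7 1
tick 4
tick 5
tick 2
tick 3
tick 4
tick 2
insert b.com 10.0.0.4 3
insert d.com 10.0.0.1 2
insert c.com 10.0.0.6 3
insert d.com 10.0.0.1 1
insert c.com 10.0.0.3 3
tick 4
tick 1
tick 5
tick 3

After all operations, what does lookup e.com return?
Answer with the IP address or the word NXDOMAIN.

Op 1: insert d.com -> 10.0.0.4 (expiry=0+1=1). clock=0
Op 2: insert d.com -> 10.0.0.7 (expiry=0+1=1). clock=0
Op 3: insert e.com -> 10.0.0.6 (expiry=0+3=3). clock=0
Op 4: insert d.com -> 10.0.0.4 (expiry=0+3=3). clock=0
Op 5: insert d.com -> 10.0.0.7 (expiry=0+1=1). clock=0
Op 6: tick 4 -> clock=4. purged={d.com,e.com}
Op 7: tick 5 -> clock=9.
Op 8: tick 2 -> clock=11.
Op 9: tick 3 -> clock=14.
Op 10: tick 4 -> clock=18.
Op 11: tick 2 -> clock=20.
Op 12: insert b.com -> 10.0.0.4 (expiry=20+3=23). clock=20
Op 13: insert d.com -> 10.0.0.1 (expiry=20+2=22). clock=20
Op 14: insert c.com -> 10.0.0.6 (expiry=20+3=23). clock=20
Op 15: insert d.com -> 10.0.0.1 (expiry=20+1=21). clock=20
Op 16: insert c.com -> 10.0.0.3 (expiry=20+3=23). clock=20
Op 17: tick 4 -> clock=24. purged={b.com,c.com,d.com}
Op 18: tick 1 -> clock=25.
Op 19: tick 5 -> clock=30.
Op 20: tick 3 -> clock=33.
lookup e.com: not in cache (expired or never inserted)

Answer: NXDOMAIN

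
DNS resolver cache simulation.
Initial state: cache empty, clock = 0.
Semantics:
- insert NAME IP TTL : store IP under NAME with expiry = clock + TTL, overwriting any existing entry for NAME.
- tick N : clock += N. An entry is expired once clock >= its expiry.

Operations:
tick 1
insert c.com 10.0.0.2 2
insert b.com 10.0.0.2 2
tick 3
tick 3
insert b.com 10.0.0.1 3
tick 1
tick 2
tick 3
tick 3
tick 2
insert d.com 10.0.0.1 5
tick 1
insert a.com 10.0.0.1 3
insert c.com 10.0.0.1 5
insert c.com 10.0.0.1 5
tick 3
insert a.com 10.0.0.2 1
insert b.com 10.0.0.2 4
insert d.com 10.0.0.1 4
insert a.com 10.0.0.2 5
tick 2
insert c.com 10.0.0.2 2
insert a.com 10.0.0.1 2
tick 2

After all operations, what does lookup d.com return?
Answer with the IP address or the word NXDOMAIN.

Answer: NXDOMAIN

Derivation:
Op 1: tick 1 -> clock=1.
Op 2: insert c.com -> 10.0.0.2 (expiry=1+2=3). clock=1
Op 3: insert b.com -> 10.0.0.2 (expiry=1+2=3). clock=1
Op 4: tick 3 -> clock=4. purged={b.com,c.com}
Op 5: tick 3 -> clock=7.
Op 6: insert b.com -> 10.0.0.1 (expiry=7+3=10). clock=7
Op 7: tick 1 -> clock=8.
Op 8: tick 2 -> clock=10. purged={b.com}
Op 9: tick 3 -> clock=13.
Op 10: tick 3 -> clock=16.
Op 11: tick 2 -> clock=18.
Op 12: insert d.com -> 10.0.0.1 (expiry=18+5=23). clock=18
Op 13: tick 1 -> clock=19.
Op 14: insert a.com -> 10.0.0.1 (expiry=19+3=22). clock=19
Op 15: insert c.com -> 10.0.0.1 (expiry=19+5=24). clock=19
Op 16: insert c.com -> 10.0.0.1 (expiry=19+5=24). clock=19
Op 17: tick 3 -> clock=22. purged={a.com}
Op 18: insert a.com -> 10.0.0.2 (expiry=22+1=23). clock=22
Op 19: insert b.com -> 10.0.0.2 (expiry=22+4=26). clock=22
Op 20: insert d.com -> 10.0.0.1 (expiry=22+4=26). clock=22
Op 21: insert a.com -> 10.0.0.2 (expiry=22+5=27). clock=22
Op 22: tick 2 -> clock=24. purged={c.com}
Op 23: insert c.com -> 10.0.0.2 (expiry=24+2=26). clock=24
Op 24: insert a.com -> 10.0.0.1 (expiry=24+2=26). clock=24
Op 25: tick 2 -> clock=26. purged={a.com,b.com,c.com,d.com}
lookup d.com: not in cache (expired or never inserted)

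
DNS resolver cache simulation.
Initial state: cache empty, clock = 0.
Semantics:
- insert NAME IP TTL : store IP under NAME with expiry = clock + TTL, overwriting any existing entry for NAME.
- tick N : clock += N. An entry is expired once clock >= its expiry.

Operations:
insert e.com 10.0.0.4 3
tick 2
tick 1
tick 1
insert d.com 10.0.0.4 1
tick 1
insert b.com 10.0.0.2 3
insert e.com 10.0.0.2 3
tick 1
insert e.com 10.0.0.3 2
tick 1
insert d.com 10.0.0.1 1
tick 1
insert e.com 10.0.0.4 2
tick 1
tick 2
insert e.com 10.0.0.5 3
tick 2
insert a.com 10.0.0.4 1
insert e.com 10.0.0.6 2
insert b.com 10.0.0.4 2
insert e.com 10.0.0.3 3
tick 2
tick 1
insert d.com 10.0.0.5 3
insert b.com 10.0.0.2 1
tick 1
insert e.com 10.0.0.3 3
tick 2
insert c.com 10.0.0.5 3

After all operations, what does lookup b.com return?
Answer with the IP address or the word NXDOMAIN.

Op 1: insert e.com -> 10.0.0.4 (expiry=0+3=3). clock=0
Op 2: tick 2 -> clock=2.
Op 3: tick 1 -> clock=3. purged={e.com}
Op 4: tick 1 -> clock=4.
Op 5: insert d.com -> 10.0.0.4 (expiry=4+1=5). clock=4
Op 6: tick 1 -> clock=5. purged={d.com}
Op 7: insert b.com -> 10.0.0.2 (expiry=5+3=8). clock=5
Op 8: insert e.com -> 10.0.0.2 (expiry=5+3=8). clock=5
Op 9: tick 1 -> clock=6.
Op 10: insert e.com -> 10.0.0.3 (expiry=6+2=8). clock=6
Op 11: tick 1 -> clock=7.
Op 12: insert d.com -> 10.0.0.1 (expiry=7+1=8). clock=7
Op 13: tick 1 -> clock=8. purged={b.com,d.com,e.com}
Op 14: insert e.com -> 10.0.0.4 (expiry=8+2=10). clock=8
Op 15: tick 1 -> clock=9.
Op 16: tick 2 -> clock=11. purged={e.com}
Op 17: insert e.com -> 10.0.0.5 (expiry=11+3=14). clock=11
Op 18: tick 2 -> clock=13.
Op 19: insert a.com -> 10.0.0.4 (expiry=13+1=14). clock=13
Op 20: insert e.com -> 10.0.0.6 (expiry=13+2=15). clock=13
Op 21: insert b.com -> 10.0.0.4 (expiry=13+2=15). clock=13
Op 22: insert e.com -> 10.0.0.3 (expiry=13+3=16). clock=13
Op 23: tick 2 -> clock=15. purged={a.com,b.com}
Op 24: tick 1 -> clock=16. purged={e.com}
Op 25: insert d.com -> 10.0.0.5 (expiry=16+3=19). clock=16
Op 26: insert b.com -> 10.0.0.2 (expiry=16+1=17). clock=16
Op 27: tick 1 -> clock=17. purged={b.com}
Op 28: insert e.com -> 10.0.0.3 (expiry=17+3=20). clock=17
Op 29: tick 2 -> clock=19. purged={d.com}
Op 30: insert c.com -> 10.0.0.5 (expiry=19+3=22). clock=19
lookup b.com: not in cache (expired or never inserted)

Answer: NXDOMAIN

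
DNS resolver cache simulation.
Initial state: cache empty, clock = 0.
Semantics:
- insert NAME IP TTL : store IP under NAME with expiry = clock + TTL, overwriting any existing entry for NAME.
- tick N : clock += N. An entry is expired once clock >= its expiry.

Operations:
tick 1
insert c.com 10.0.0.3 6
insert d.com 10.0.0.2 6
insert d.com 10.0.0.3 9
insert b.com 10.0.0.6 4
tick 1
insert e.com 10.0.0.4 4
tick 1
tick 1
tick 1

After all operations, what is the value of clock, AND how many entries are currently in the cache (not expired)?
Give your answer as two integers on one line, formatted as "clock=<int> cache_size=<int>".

Answer: clock=5 cache_size=3

Derivation:
Op 1: tick 1 -> clock=1.
Op 2: insert c.com -> 10.0.0.3 (expiry=1+6=7). clock=1
Op 3: insert d.com -> 10.0.0.2 (expiry=1+6=7). clock=1
Op 4: insert d.com -> 10.0.0.3 (expiry=1+9=10). clock=1
Op 5: insert b.com -> 10.0.0.6 (expiry=1+4=5). clock=1
Op 6: tick 1 -> clock=2.
Op 7: insert e.com -> 10.0.0.4 (expiry=2+4=6). clock=2
Op 8: tick 1 -> clock=3.
Op 9: tick 1 -> clock=4.
Op 10: tick 1 -> clock=5. purged={b.com}
Final clock = 5
Final cache (unexpired): {c.com,d.com,e.com} -> size=3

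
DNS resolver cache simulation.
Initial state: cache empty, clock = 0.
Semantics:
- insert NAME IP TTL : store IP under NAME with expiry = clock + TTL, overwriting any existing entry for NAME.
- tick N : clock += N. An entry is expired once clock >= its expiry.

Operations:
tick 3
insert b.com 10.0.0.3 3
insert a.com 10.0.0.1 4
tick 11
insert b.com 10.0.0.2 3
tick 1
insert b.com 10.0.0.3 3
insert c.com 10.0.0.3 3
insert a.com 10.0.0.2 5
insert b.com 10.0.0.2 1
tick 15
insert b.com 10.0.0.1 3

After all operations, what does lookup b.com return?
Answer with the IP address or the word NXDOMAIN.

Answer: 10.0.0.1

Derivation:
Op 1: tick 3 -> clock=3.
Op 2: insert b.com -> 10.0.0.3 (expiry=3+3=6). clock=3
Op 3: insert a.com -> 10.0.0.1 (expiry=3+4=7). clock=3
Op 4: tick 11 -> clock=14. purged={a.com,b.com}
Op 5: insert b.com -> 10.0.0.2 (expiry=14+3=17). clock=14
Op 6: tick 1 -> clock=15.
Op 7: insert b.com -> 10.0.0.3 (expiry=15+3=18). clock=15
Op 8: insert c.com -> 10.0.0.3 (expiry=15+3=18). clock=15
Op 9: insert a.com -> 10.0.0.2 (expiry=15+5=20). clock=15
Op 10: insert b.com -> 10.0.0.2 (expiry=15+1=16). clock=15
Op 11: tick 15 -> clock=30. purged={a.com,b.com,c.com}
Op 12: insert b.com -> 10.0.0.1 (expiry=30+3=33). clock=30
lookup b.com: present, ip=10.0.0.1 expiry=33 > clock=30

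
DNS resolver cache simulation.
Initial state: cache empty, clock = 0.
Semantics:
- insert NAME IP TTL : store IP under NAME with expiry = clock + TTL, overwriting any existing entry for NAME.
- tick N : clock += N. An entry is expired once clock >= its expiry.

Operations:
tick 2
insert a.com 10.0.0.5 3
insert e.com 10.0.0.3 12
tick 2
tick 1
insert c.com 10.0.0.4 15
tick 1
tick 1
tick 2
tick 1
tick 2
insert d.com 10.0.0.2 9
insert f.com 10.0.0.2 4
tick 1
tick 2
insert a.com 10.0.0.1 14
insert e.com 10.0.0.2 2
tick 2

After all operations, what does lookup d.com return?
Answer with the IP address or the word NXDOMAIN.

Op 1: tick 2 -> clock=2.
Op 2: insert a.com -> 10.0.0.5 (expiry=2+3=5). clock=2
Op 3: insert e.com -> 10.0.0.3 (expiry=2+12=14). clock=2
Op 4: tick 2 -> clock=4.
Op 5: tick 1 -> clock=5. purged={a.com}
Op 6: insert c.com -> 10.0.0.4 (expiry=5+15=20). clock=5
Op 7: tick 1 -> clock=6.
Op 8: tick 1 -> clock=7.
Op 9: tick 2 -> clock=9.
Op 10: tick 1 -> clock=10.
Op 11: tick 2 -> clock=12.
Op 12: insert d.com -> 10.0.0.2 (expiry=12+9=21). clock=12
Op 13: insert f.com -> 10.0.0.2 (expiry=12+4=16). clock=12
Op 14: tick 1 -> clock=13.
Op 15: tick 2 -> clock=15. purged={e.com}
Op 16: insert a.com -> 10.0.0.1 (expiry=15+14=29). clock=15
Op 17: insert e.com -> 10.0.0.2 (expiry=15+2=17). clock=15
Op 18: tick 2 -> clock=17. purged={e.com,f.com}
lookup d.com: present, ip=10.0.0.2 expiry=21 > clock=17

Answer: 10.0.0.2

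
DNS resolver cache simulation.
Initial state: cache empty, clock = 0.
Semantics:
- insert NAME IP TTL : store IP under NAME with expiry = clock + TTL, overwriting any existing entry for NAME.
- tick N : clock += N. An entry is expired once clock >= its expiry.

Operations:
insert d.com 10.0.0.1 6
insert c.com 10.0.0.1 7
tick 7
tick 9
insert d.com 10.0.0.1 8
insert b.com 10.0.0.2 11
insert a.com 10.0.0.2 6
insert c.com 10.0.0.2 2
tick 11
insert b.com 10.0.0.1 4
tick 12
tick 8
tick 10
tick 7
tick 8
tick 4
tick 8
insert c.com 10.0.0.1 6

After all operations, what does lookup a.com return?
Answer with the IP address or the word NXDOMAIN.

Op 1: insert d.com -> 10.0.0.1 (expiry=0+6=6). clock=0
Op 2: insert c.com -> 10.0.0.1 (expiry=0+7=7). clock=0
Op 3: tick 7 -> clock=7. purged={c.com,d.com}
Op 4: tick 9 -> clock=16.
Op 5: insert d.com -> 10.0.0.1 (expiry=16+8=24). clock=16
Op 6: insert b.com -> 10.0.0.2 (expiry=16+11=27). clock=16
Op 7: insert a.com -> 10.0.0.2 (expiry=16+6=22). clock=16
Op 8: insert c.com -> 10.0.0.2 (expiry=16+2=18). clock=16
Op 9: tick 11 -> clock=27. purged={a.com,b.com,c.com,d.com}
Op 10: insert b.com -> 10.0.0.1 (expiry=27+4=31). clock=27
Op 11: tick 12 -> clock=39. purged={b.com}
Op 12: tick 8 -> clock=47.
Op 13: tick 10 -> clock=57.
Op 14: tick 7 -> clock=64.
Op 15: tick 8 -> clock=72.
Op 16: tick 4 -> clock=76.
Op 17: tick 8 -> clock=84.
Op 18: insert c.com -> 10.0.0.1 (expiry=84+6=90). clock=84
lookup a.com: not in cache (expired or never inserted)

Answer: NXDOMAIN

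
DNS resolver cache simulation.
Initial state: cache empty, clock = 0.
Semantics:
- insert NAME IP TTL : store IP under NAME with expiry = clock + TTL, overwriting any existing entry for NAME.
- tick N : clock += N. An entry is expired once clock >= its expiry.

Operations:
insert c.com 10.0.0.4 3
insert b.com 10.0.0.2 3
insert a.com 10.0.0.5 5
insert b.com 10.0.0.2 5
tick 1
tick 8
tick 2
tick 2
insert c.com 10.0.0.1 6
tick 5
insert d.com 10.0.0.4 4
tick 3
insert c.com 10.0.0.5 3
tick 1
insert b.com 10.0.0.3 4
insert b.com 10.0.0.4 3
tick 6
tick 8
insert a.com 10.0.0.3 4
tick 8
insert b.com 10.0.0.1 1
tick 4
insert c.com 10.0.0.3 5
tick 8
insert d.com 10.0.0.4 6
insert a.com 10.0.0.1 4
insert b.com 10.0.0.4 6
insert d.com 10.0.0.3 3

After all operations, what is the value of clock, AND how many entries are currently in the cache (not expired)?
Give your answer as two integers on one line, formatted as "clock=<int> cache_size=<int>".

Op 1: insert c.com -> 10.0.0.4 (expiry=0+3=3). clock=0
Op 2: insert b.com -> 10.0.0.2 (expiry=0+3=3). clock=0
Op 3: insert a.com -> 10.0.0.5 (expiry=0+5=5). clock=0
Op 4: insert b.com -> 10.0.0.2 (expiry=0+5=5). clock=0
Op 5: tick 1 -> clock=1.
Op 6: tick 8 -> clock=9. purged={a.com,b.com,c.com}
Op 7: tick 2 -> clock=11.
Op 8: tick 2 -> clock=13.
Op 9: insert c.com -> 10.0.0.1 (expiry=13+6=19). clock=13
Op 10: tick 5 -> clock=18.
Op 11: insert d.com -> 10.0.0.4 (expiry=18+4=22). clock=18
Op 12: tick 3 -> clock=21. purged={c.com}
Op 13: insert c.com -> 10.0.0.5 (expiry=21+3=24). clock=21
Op 14: tick 1 -> clock=22. purged={d.com}
Op 15: insert b.com -> 10.0.0.3 (expiry=22+4=26). clock=22
Op 16: insert b.com -> 10.0.0.4 (expiry=22+3=25). clock=22
Op 17: tick 6 -> clock=28. purged={b.com,c.com}
Op 18: tick 8 -> clock=36.
Op 19: insert a.com -> 10.0.0.3 (expiry=36+4=40). clock=36
Op 20: tick 8 -> clock=44. purged={a.com}
Op 21: insert b.com -> 10.0.0.1 (expiry=44+1=45). clock=44
Op 22: tick 4 -> clock=48. purged={b.com}
Op 23: insert c.com -> 10.0.0.3 (expiry=48+5=53). clock=48
Op 24: tick 8 -> clock=56. purged={c.com}
Op 25: insert d.com -> 10.0.0.4 (expiry=56+6=62). clock=56
Op 26: insert a.com -> 10.0.0.1 (expiry=56+4=60). clock=56
Op 27: insert b.com -> 10.0.0.4 (expiry=56+6=62). clock=56
Op 28: insert d.com -> 10.0.0.3 (expiry=56+3=59). clock=56
Final clock = 56
Final cache (unexpired): {a.com,b.com,d.com} -> size=3

Answer: clock=56 cache_size=3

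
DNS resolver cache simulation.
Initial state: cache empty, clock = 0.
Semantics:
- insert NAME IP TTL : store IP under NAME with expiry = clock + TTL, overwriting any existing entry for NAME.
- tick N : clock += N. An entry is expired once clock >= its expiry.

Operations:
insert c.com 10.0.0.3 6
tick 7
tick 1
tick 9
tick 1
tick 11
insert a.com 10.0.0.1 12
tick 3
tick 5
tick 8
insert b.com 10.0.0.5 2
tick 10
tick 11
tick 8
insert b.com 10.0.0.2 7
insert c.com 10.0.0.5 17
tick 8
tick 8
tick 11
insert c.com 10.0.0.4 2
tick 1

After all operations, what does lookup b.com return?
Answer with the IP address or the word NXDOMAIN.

Op 1: insert c.com -> 10.0.0.3 (expiry=0+6=6). clock=0
Op 2: tick 7 -> clock=7. purged={c.com}
Op 3: tick 1 -> clock=8.
Op 4: tick 9 -> clock=17.
Op 5: tick 1 -> clock=18.
Op 6: tick 11 -> clock=29.
Op 7: insert a.com -> 10.0.0.1 (expiry=29+12=41). clock=29
Op 8: tick 3 -> clock=32.
Op 9: tick 5 -> clock=37.
Op 10: tick 8 -> clock=45. purged={a.com}
Op 11: insert b.com -> 10.0.0.5 (expiry=45+2=47). clock=45
Op 12: tick 10 -> clock=55. purged={b.com}
Op 13: tick 11 -> clock=66.
Op 14: tick 8 -> clock=74.
Op 15: insert b.com -> 10.0.0.2 (expiry=74+7=81). clock=74
Op 16: insert c.com -> 10.0.0.5 (expiry=74+17=91). clock=74
Op 17: tick 8 -> clock=82. purged={b.com}
Op 18: tick 8 -> clock=90.
Op 19: tick 11 -> clock=101. purged={c.com}
Op 20: insert c.com -> 10.0.0.4 (expiry=101+2=103). clock=101
Op 21: tick 1 -> clock=102.
lookup b.com: not in cache (expired or never inserted)

Answer: NXDOMAIN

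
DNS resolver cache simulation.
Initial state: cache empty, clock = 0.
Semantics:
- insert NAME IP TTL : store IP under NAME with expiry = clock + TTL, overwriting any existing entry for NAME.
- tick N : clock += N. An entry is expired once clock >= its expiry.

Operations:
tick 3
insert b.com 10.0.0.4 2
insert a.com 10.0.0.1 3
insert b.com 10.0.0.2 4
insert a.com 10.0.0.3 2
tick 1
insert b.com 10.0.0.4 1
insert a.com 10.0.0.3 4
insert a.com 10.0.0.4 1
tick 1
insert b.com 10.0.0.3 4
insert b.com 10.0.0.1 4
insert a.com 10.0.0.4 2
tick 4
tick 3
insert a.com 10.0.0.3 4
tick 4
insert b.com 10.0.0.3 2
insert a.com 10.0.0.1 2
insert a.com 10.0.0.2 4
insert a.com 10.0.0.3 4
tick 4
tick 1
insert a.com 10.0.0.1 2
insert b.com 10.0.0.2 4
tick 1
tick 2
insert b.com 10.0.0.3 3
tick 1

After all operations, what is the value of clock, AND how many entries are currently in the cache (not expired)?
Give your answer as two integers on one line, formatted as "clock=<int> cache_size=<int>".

Answer: clock=25 cache_size=1

Derivation:
Op 1: tick 3 -> clock=3.
Op 2: insert b.com -> 10.0.0.4 (expiry=3+2=5). clock=3
Op 3: insert a.com -> 10.0.0.1 (expiry=3+3=6). clock=3
Op 4: insert b.com -> 10.0.0.2 (expiry=3+4=7). clock=3
Op 5: insert a.com -> 10.0.0.3 (expiry=3+2=5). clock=3
Op 6: tick 1 -> clock=4.
Op 7: insert b.com -> 10.0.0.4 (expiry=4+1=5). clock=4
Op 8: insert a.com -> 10.0.0.3 (expiry=4+4=8). clock=4
Op 9: insert a.com -> 10.0.0.4 (expiry=4+1=5). clock=4
Op 10: tick 1 -> clock=5. purged={a.com,b.com}
Op 11: insert b.com -> 10.0.0.3 (expiry=5+4=9). clock=5
Op 12: insert b.com -> 10.0.0.1 (expiry=5+4=9). clock=5
Op 13: insert a.com -> 10.0.0.4 (expiry=5+2=7). clock=5
Op 14: tick 4 -> clock=9. purged={a.com,b.com}
Op 15: tick 3 -> clock=12.
Op 16: insert a.com -> 10.0.0.3 (expiry=12+4=16). clock=12
Op 17: tick 4 -> clock=16. purged={a.com}
Op 18: insert b.com -> 10.0.0.3 (expiry=16+2=18). clock=16
Op 19: insert a.com -> 10.0.0.1 (expiry=16+2=18). clock=16
Op 20: insert a.com -> 10.0.0.2 (expiry=16+4=20). clock=16
Op 21: insert a.com -> 10.0.0.3 (expiry=16+4=20). clock=16
Op 22: tick 4 -> clock=20. purged={a.com,b.com}
Op 23: tick 1 -> clock=21.
Op 24: insert a.com -> 10.0.0.1 (expiry=21+2=23). clock=21
Op 25: insert b.com -> 10.0.0.2 (expiry=21+4=25). clock=21
Op 26: tick 1 -> clock=22.
Op 27: tick 2 -> clock=24. purged={a.com}
Op 28: insert b.com -> 10.0.0.3 (expiry=24+3=27). clock=24
Op 29: tick 1 -> clock=25.
Final clock = 25
Final cache (unexpired): {b.com} -> size=1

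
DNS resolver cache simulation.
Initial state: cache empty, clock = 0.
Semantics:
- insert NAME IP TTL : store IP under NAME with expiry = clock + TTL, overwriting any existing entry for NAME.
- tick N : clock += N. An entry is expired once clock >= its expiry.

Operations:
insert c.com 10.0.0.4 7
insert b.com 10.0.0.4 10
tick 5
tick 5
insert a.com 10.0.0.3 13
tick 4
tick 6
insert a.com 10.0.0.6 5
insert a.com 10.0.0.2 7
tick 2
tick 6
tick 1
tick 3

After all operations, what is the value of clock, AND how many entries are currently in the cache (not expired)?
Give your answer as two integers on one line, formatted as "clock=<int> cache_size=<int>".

Op 1: insert c.com -> 10.0.0.4 (expiry=0+7=7). clock=0
Op 2: insert b.com -> 10.0.0.4 (expiry=0+10=10). clock=0
Op 3: tick 5 -> clock=5.
Op 4: tick 5 -> clock=10. purged={b.com,c.com}
Op 5: insert a.com -> 10.0.0.3 (expiry=10+13=23). clock=10
Op 6: tick 4 -> clock=14.
Op 7: tick 6 -> clock=20.
Op 8: insert a.com -> 10.0.0.6 (expiry=20+5=25). clock=20
Op 9: insert a.com -> 10.0.0.2 (expiry=20+7=27). clock=20
Op 10: tick 2 -> clock=22.
Op 11: tick 6 -> clock=28. purged={a.com}
Op 12: tick 1 -> clock=29.
Op 13: tick 3 -> clock=32.
Final clock = 32
Final cache (unexpired): {} -> size=0

Answer: clock=32 cache_size=0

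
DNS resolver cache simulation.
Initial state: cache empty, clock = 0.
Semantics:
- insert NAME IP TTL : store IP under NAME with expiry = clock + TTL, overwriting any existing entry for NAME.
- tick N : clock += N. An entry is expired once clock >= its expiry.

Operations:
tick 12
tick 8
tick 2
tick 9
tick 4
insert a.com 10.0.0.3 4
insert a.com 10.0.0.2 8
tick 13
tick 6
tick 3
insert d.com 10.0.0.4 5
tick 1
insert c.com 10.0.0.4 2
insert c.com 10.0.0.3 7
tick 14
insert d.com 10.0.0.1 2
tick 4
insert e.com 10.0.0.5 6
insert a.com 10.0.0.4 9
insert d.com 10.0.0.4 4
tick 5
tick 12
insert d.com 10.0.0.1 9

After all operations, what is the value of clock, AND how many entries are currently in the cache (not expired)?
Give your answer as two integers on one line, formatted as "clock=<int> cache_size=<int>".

Op 1: tick 12 -> clock=12.
Op 2: tick 8 -> clock=20.
Op 3: tick 2 -> clock=22.
Op 4: tick 9 -> clock=31.
Op 5: tick 4 -> clock=35.
Op 6: insert a.com -> 10.0.0.3 (expiry=35+4=39). clock=35
Op 7: insert a.com -> 10.0.0.2 (expiry=35+8=43). clock=35
Op 8: tick 13 -> clock=48. purged={a.com}
Op 9: tick 6 -> clock=54.
Op 10: tick 3 -> clock=57.
Op 11: insert d.com -> 10.0.0.4 (expiry=57+5=62). clock=57
Op 12: tick 1 -> clock=58.
Op 13: insert c.com -> 10.0.0.4 (expiry=58+2=60). clock=58
Op 14: insert c.com -> 10.0.0.3 (expiry=58+7=65). clock=58
Op 15: tick 14 -> clock=72. purged={c.com,d.com}
Op 16: insert d.com -> 10.0.0.1 (expiry=72+2=74). clock=72
Op 17: tick 4 -> clock=76. purged={d.com}
Op 18: insert e.com -> 10.0.0.5 (expiry=76+6=82). clock=76
Op 19: insert a.com -> 10.0.0.4 (expiry=76+9=85). clock=76
Op 20: insert d.com -> 10.0.0.4 (expiry=76+4=80). clock=76
Op 21: tick 5 -> clock=81. purged={d.com}
Op 22: tick 12 -> clock=93. purged={a.com,e.com}
Op 23: insert d.com -> 10.0.0.1 (expiry=93+9=102). clock=93
Final clock = 93
Final cache (unexpired): {d.com} -> size=1

Answer: clock=93 cache_size=1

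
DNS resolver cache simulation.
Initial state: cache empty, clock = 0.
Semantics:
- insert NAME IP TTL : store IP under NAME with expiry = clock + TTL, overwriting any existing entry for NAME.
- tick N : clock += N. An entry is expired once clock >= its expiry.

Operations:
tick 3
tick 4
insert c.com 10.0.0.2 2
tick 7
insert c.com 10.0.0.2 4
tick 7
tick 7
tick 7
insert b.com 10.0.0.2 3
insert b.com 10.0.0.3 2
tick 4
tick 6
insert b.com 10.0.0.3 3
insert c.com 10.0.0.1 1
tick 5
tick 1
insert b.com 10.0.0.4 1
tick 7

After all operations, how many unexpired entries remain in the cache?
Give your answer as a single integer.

Answer: 0

Derivation:
Op 1: tick 3 -> clock=3.
Op 2: tick 4 -> clock=7.
Op 3: insert c.com -> 10.0.0.2 (expiry=7+2=9). clock=7
Op 4: tick 7 -> clock=14. purged={c.com}
Op 5: insert c.com -> 10.0.0.2 (expiry=14+4=18). clock=14
Op 6: tick 7 -> clock=21. purged={c.com}
Op 7: tick 7 -> clock=28.
Op 8: tick 7 -> clock=35.
Op 9: insert b.com -> 10.0.0.2 (expiry=35+3=38). clock=35
Op 10: insert b.com -> 10.0.0.3 (expiry=35+2=37). clock=35
Op 11: tick 4 -> clock=39. purged={b.com}
Op 12: tick 6 -> clock=45.
Op 13: insert b.com -> 10.0.0.3 (expiry=45+3=48). clock=45
Op 14: insert c.com -> 10.0.0.1 (expiry=45+1=46). clock=45
Op 15: tick 5 -> clock=50. purged={b.com,c.com}
Op 16: tick 1 -> clock=51.
Op 17: insert b.com -> 10.0.0.4 (expiry=51+1=52). clock=51
Op 18: tick 7 -> clock=58. purged={b.com}
Final cache (unexpired): {} -> size=0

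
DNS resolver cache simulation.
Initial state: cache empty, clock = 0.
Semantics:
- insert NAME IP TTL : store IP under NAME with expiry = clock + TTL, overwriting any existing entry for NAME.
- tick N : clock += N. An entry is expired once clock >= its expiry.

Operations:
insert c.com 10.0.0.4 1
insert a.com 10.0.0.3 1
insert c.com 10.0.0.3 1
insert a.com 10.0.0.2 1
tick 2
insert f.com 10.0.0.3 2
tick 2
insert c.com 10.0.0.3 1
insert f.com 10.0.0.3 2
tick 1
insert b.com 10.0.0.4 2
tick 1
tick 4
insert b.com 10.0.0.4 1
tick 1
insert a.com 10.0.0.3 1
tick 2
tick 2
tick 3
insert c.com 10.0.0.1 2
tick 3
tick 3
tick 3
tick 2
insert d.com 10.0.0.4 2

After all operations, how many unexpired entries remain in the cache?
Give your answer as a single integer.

Op 1: insert c.com -> 10.0.0.4 (expiry=0+1=1). clock=0
Op 2: insert a.com -> 10.0.0.3 (expiry=0+1=1). clock=0
Op 3: insert c.com -> 10.0.0.3 (expiry=0+1=1). clock=0
Op 4: insert a.com -> 10.0.0.2 (expiry=0+1=1). clock=0
Op 5: tick 2 -> clock=2. purged={a.com,c.com}
Op 6: insert f.com -> 10.0.0.3 (expiry=2+2=4). clock=2
Op 7: tick 2 -> clock=4. purged={f.com}
Op 8: insert c.com -> 10.0.0.3 (expiry=4+1=5). clock=4
Op 9: insert f.com -> 10.0.0.3 (expiry=4+2=6). clock=4
Op 10: tick 1 -> clock=5. purged={c.com}
Op 11: insert b.com -> 10.0.0.4 (expiry=5+2=7). clock=5
Op 12: tick 1 -> clock=6. purged={f.com}
Op 13: tick 4 -> clock=10. purged={b.com}
Op 14: insert b.com -> 10.0.0.4 (expiry=10+1=11). clock=10
Op 15: tick 1 -> clock=11. purged={b.com}
Op 16: insert a.com -> 10.0.0.3 (expiry=11+1=12). clock=11
Op 17: tick 2 -> clock=13. purged={a.com}
Op 18: tick 2 -> clock=15.
Op 19: tick 3 -> clock=18.
Op 20: insert c.com -> 10.0.0.1 (expiry=18+2=20). clock=18
Op 21: tick 3 -> clock=21. purged={c.com}
Op 22: tick 3 -> clock=24.
Op 23: tick 3 -> clock=27.
Op 24: tick 2 -> clock=29.
Op 25: insert d.com -> 10.0.0.4 (expiry=29+2=31). clock=29
Final cache (unexpired): {d.com} -> size=1

Answer: 1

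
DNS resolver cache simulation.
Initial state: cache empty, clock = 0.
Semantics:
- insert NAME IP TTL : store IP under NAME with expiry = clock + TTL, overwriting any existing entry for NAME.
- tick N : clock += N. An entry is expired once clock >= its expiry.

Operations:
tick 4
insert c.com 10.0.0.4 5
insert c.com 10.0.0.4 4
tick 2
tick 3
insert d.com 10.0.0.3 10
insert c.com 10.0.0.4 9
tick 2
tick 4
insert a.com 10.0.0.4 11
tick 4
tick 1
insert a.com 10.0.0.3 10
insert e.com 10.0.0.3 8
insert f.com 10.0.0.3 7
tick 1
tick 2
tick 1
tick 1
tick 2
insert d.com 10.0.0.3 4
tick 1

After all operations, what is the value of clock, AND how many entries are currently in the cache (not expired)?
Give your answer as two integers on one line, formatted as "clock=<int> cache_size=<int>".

Op 1: tick 4 -> clock=4.
Op 2: insert c.com -> 10.0.0.4 (expiry=4+5=9). clock=4
Op 3: insert c.com -> 10.0.0.4 (expiry=4+4=8). clock=4
Op 4: tick 2 -> clock=6.
Op 5: tick 3 -> clock=9. purged={c.com}
Op 6: insert d.com -> 10.0.0.3 (expiry=9+10=19). clock=9
Op 7: insert c.com -> 10.0.0.4 (expiry=9+9=18). clock=9
Op 8: tick 2 -> clock=11.
Op 9: tick 4 -> clock=15.
Op 10: insert a.com -> 10.0.0.4 (expiry=15+11=26). clock=15
Op 11: tick 4 -> clock=19. purged={c.com,d.com}
Op 12: tick 1 -> clock=20.
Op 13: insert a.com -> 10.0.0.3 (expiry=20+10=30). clock=20
Op 14: insert e.com -> 10.0.0.3 (expiry=20+8=28). clock=20
Op 15: insert f.com -> 10.0.0.3 (expiry=20+7=27). clock=20
Op 16: tick 1 -> clock=21.
Op 17: tick 2 -> clock=23.
Op 18: tick 1 -> clock=24.
Op 19: tick 1 -> clock=25.
Op 20: tick 2 -> clock=27. purged={f.com}
Op 21: insert d.com -> 10.0.0.3 (expiry=27+4=31). clock=27
Op 22: tick 1 -> clock=28. purged={e.com}
Final clock = 28
Final cache (unexpired): {a.com,d.com} -> size=2

Answer: clock=28 cache_size=2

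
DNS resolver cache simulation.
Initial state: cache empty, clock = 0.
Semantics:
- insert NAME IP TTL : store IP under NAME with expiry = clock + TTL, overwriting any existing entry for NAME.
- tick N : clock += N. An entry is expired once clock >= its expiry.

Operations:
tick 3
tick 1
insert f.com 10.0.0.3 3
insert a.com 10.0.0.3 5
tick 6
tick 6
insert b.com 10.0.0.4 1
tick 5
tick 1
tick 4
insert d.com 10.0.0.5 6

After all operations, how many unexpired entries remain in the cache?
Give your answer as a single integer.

Op 1: tick 3 -> clock=3.
Op 2: tick 1 -> clock=4.
Op 3: insert f.com -> 10.0.0.3 (expiry=4+3=7). clock=4
Op 4: insert a.com -> 10.0.0.3 (expiry=4+5=9). clock=4
Op 5: tick 6 -> clock=10. purged={a.com,f.com}
Op 6: tick 6 -> clock=16.
Op 7: insert b.com -> 10.0.0.4 (expiry=16+1=17). clock=16
Op 8: tick 5 -> clock=21. purged={b.com}
Op 9: tick 1 -> clock=22.
Op 10: tick 4 -> clock=26.
Op 11: insert d.com -> 10.0.0.5 (expiry=26+6=32). clock=26
Final cache (unexpired): {d.com} -> size=1

Answer: 1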